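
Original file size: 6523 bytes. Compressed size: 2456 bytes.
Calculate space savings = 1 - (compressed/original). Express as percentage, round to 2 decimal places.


ratio = compressed/original = 2456/6523 = 0.376514
savings = 1 - ratio = 1 - 0.376514 = 0.623486
as a percentage: 0.623486 * 100 = 62.35%

Space savings = 1 - 2456/6523 = 62.35%


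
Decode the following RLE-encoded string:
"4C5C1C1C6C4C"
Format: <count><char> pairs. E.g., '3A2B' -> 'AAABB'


Expanding each <count><char> pair:
  4C -> 'CCCC'
  5C -> 'CCCCC'
  1C -> 'C'
  1C -> 'C'
  6C -> 'CCCCCC'
  4C -> 'CCCC'

Decoded = CCCCCCCCCCCCCCCCCCCCC


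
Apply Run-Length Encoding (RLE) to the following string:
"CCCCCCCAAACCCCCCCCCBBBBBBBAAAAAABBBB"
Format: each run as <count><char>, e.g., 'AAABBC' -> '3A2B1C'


Scanning runs left to right:
  i=0: run of 'C' x 7 -> '7C'
  i=7: run of 'A' x 3 -> '3A'
  i=10: run of 'C' x 9 -> '9C'
  i=19: run of 'B' x 7 -> '7B'
  i=26: run of 'A' x 6 -> '6A'
  i=32: run of 'B' x 4 -> '4B'

RLE = 7C3A9C7B6A4B


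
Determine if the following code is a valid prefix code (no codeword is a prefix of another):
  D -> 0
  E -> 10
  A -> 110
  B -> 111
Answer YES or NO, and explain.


Checking each pair (does one codeword prefix another?):
  D='0' vs E='10': no prefix
  D='0' vs A='110': no prefix
  D='0' vs B='111': no prefix
  E='10' vs D='0': no prefix
  E='10' vs A='110': no prefix
  E='10' vs B='111': no prefix
  A='110' vs D='0': no prefix
  A='110' vs E='10': no prefix
  A='110' vs B='111': no prefix
  B='111' vs D='0': no prefix
  B='111' vs E='10': no prefix
  B='111' vs A='110': no prefix
No violation found over all pairs.

YES -- this is a valid prefix code. No codeword is a prefix of any other codeword.


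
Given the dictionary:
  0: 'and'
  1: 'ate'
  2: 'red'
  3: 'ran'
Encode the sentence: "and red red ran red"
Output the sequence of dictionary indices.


Look up each word in the dictionary:
  'and' -> 0
  'red' -> 2
  'red' -> 2
  'ran' -> 3
  'red' -> 2

Encoded: [0, 2, 2, 3, 2]


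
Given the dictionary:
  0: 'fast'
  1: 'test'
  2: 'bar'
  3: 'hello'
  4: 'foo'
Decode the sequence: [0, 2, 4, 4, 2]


Look up each index in the dictionary:
  0 -> 'fast'
  2 -> 'bar'
  4 -> 'foo'
  4 -> 'foo'
  2 -> 'bar'

Decoded: "fast bar foo foo bar"


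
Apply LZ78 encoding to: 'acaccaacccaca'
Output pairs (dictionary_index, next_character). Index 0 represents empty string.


LZ78 encoding steps:
Dictionary: {0: ''}
Step 1: w='' (idx 0), next='a' -> output (0, 'a'), add 'a' as idx 1
Step 2: w='' (idx 0), next='c' -> output (0, 'c'), add 'c' as idx 2
Step 3: w='a' (idx 1), next='c' -> output (1, 'c'), add 'ac' as idx 3
Step 4: w='c' (idx 2), next='a' -> output (2, 'a'), add 'ca' as idx 4
Step 5: w='ac' (idx 3), next='c' -> output (3, 'c'), add 'acc' as idx 5
Step 6: w='ca' (idx 4), next='c' -> output (4, 'c'), add 'cac' as idx 6
Step 7: w='a' (idx 1), end of input -> output (1, '')


Encoded: [(0, 'a'), (0, 'c'), (1, 'c'), (2, 'a'), (3, 'c'), (4, 'c'), (1, '')]


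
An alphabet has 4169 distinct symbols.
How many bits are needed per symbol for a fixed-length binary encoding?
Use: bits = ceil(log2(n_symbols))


log2(4169) = 12.0255
Bracket: 2^12 = 4096 < 4169 <= 2^13 = 8192
So ceil(log2(4169)) = 13

bits = ceil(log2(4169)) = ceil(12.0255) = 13 bits


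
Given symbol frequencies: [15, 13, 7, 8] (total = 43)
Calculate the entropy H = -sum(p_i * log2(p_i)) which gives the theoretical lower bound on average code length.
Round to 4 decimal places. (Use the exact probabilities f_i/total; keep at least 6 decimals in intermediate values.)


Per-symbol terms -p_i * log2(p_i) with p_i = f_i/43:
  p = 15/43 = 0.348837: log2(p) = -1.519374, -p*log2(p) = 0.530014
  p = 13/43 = 0.302326: log2(p) = -1.725825, -p*log2(p) = 0.521761
  p = 7/43 = 0.162791: log2(p) = -2.618910, -p*log2(p) = 0.426334
  p = 8/43 = 0.186047: log2(p) = -2.426265, -p*log2(p) = 0.451398
H = 0.530014 + 0.521761 + 0.426334 + 0.451398 = 1.929507

H = 1.9295 bits/symbol


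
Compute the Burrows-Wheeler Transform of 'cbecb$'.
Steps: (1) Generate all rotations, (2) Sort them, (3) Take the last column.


Rotations (sorted):
  0: $cbecb -> last char: b
  1: b$cbec -> last char: c
  2: becb$c -> last char: c
  3: cb$cbe -> last char: e
  4: cbecb$ -> last char: $
  5: ecb$cb -> last char: b


BWT = bcce$b


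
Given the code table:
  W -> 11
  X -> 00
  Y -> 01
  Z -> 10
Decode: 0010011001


Decoding:
00 -> X
10 -> Z
01 -> Y
10 -> Z
01 -> Y


Result: XZYZY


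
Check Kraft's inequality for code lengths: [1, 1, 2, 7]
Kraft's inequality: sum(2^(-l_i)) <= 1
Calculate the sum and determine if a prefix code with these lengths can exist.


Sum = 2^(-1) + 2^(-1) + 2^(-2) + 2^(-7)
    = 0.5 + 0.5 + 0.25 + 0.0078125
    = 161/128 = 1.2578125
Since 1.2578125 > 1, Kraft's inequality is NOT satisfied.
A prefix code with these lengths CANNOT exist.

Kraft sum = 1.2578125. Not satisfied.


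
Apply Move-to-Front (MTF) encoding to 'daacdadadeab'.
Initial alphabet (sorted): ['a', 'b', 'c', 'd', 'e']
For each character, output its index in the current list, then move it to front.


MTF encoding:
'd': index 3 in ['a', 'b', 'c', 'd', 'e'] -> ['d', 'a', 'b', 'c', 'e']
'a': index 1 in ['d', 'a', 'b', 'c', 'e'] -> ['a', 'd', 'b', 'c', 'e']
'a': index 0 in ['a', 'd', 'b', 'c', 'e'] -> ['a', 'd', 'b', 'c', 'e']
'c': index 3 in ['a', 'd', 'b', 'c', 'e'] -> ['c', 'a', 'd', 'b', 'e']
'd': index 2 in ['c', 'a', 'd', 'b', 'e'] -> ['d', 'c', 'a', 'b', 'e']
'a': index 2 in ['d', 'c', 'a', 'b', 'e'] -> ['a', 'd', 'c', 'b', 'e']
'd': index 1 in ['a', 'd', 'c', 'b', 'e'] -> ['d', 'a', 'c', 'b', 'e']
'a': index 1 in ['d', 'a', 'c', 'b', 'e'] -> ['a', 'd', 'c', 'b', 'e']
'd': index 1 in ['a', 'd', 'c', 'b', 'e'] -> ['d', 'a', 'c', 'b', 'e']
'e': index 4 in ['d', 'a', 'c', 'b', 'e'] -> ['e', 'd', 'a', 'c', 'b']
'a': index 2 in ['e', 'd', 'a', 'c', 'b'] -> ['a', 'e', 'd', 'c', 'b']
'b': index 4 in ['a', 'e', 'd', 'c', 'b'] -> ['b', 'a', 'e', 'd', 'c']


Output: [3, 1, 0, 3, 2, 2, 1, 1, 1, 4, 2, 4]


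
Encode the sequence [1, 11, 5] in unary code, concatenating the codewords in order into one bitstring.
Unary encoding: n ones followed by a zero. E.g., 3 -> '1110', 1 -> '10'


Encode each number as n ones followed by a terminating 0:
  1 -> 10 (2 bits)
  11 -> 111111111110 (12 bits)
  5 -> 111110 (6 bits)
Total length = 2 + 12 + 6 = 20 bits.

Unary([1, 11, 5]) = 10111111111110111110 (20 bits)


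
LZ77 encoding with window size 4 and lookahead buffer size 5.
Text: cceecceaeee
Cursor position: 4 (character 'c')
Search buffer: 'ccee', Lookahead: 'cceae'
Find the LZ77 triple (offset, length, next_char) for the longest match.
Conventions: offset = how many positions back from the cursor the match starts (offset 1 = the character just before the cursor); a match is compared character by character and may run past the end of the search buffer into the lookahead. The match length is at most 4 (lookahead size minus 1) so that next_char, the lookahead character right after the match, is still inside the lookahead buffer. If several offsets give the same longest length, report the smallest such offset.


Try each offset into the search buffer:
  offset=1 (pos 3, char 'e'): match length 0
  offset=2 (pos 2, char 'e'): match length 0
  offset=3 (pos 1, char 'c'): match length 1
  offset=4 (pos 0, char 'c'): match length 3
Longest match has length 3 at offset 4.
next_char = character at position 4 + 3 = 7 -> 'a'

Best match: offset=4, length=3 (matching 'cce' starting at position 0)
LZ77 triple: (4, 3, 'a')


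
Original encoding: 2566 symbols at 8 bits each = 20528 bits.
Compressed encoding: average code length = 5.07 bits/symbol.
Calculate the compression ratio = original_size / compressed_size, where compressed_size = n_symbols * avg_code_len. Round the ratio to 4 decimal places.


original_size = n_symbols * orig_bits = 2566 * 8 = 20528 bits
compressed_size = n_symbols * avg_code_len = 2566 * 5.07 = 13009.62 bits
ratio = original_size / compressed_size = 20528 / 13009.62 = 1.5779

Compression ratio = 1.5779


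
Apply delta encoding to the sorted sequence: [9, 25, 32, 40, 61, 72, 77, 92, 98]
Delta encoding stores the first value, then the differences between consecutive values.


First value: 9
Deltas:
  25 - 9 = 16
  32 - 25 = 7
  40 - 32 = 8
  61 - 40 = 21
  72 - 61 = 11
  77 - 72 = 5
  92 - 77 = 15
  98 - 92 = 6


Delta encoded: [9, 16, 7, 8, 21, 11, 5, 15, 6]


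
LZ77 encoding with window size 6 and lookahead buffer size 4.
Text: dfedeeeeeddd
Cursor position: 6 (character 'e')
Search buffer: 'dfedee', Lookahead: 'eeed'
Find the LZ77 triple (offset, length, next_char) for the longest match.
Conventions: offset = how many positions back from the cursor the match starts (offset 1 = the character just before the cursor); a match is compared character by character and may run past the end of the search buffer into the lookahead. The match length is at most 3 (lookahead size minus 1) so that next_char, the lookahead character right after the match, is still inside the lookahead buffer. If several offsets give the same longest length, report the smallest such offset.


Try each offset into the search buffer:
  offset=1 (pos 5, char 'e'): match length 3
  offset=2 (pos 4, char 'e'): match length 3
  offset=3 (pos 3, char 'd'): match length 0
  offset=4 (pos 2, char 'e'): match length 1
  offset=5 (pos 1, char 'f'): match length 0
  offset=6 (pos 0, char 'd'): match length 0
Longest match has length 3, found at offsets 1, 2; take the smallest, offset 1.
next_char = character at position 6 + 3 = 9 -> 'd'

Best match: offset=1, length=3 (matching 'eee' starting at position 5)
LZ77 triple: (1, 3, 'd')


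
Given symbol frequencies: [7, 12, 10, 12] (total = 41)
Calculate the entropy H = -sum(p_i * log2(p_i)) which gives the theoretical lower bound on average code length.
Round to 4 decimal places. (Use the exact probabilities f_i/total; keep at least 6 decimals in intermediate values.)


Per-symbol terms -p_i * log2(p_i) with p_i = f_i/41:
  p = 7/41 = 0.170732: log2(p) = -2.550197, -p*log2(p) = 0.435400
  p = 12/41 = 0.292683: log2(p) = -1.772590, -p*log2(p) = 0.518807
  p = 10/41 = 0.243902: log2(p) = -2.035624, -p*log2(p) = 0.496494
  p = 12/41 = 0.292683: log2(p) = -1.772590, -p*log2(p) = 0.518807
H = 0.435400 + 0.518807 + 0.496494 + 0.518807 = 1.969508

H = 1.9695 bits/symbol


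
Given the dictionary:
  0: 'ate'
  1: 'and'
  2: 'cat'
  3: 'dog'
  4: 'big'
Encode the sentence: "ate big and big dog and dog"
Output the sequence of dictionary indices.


Look up each word in the dictionary:
  'ate' -> 0
  'big' -> 4
  'and' -> 1
  'big' -> 4
  'dog' -> 3
  'and' -> 1
  'dog' -> 3

Encoded: [0, 4, 1, 4, 3, 1, 3]


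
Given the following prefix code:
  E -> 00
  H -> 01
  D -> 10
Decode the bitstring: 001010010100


Decoding step by step:
Bits 00 -> E
Bits 10 -> D
Bits 10 -> D
Bits 01 -> H
Bits 01 -> H
Bits 00 -> E


Decoded message: EDDHHE


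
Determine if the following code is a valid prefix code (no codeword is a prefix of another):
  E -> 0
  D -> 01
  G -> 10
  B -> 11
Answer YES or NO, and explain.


Checking each pair (does one codeword prefix another?):
  E='0' vs D='01': prefix -- VIOLATION

NO -- this is NOT a valid prefix code. E (0) is a prefix of D (01).


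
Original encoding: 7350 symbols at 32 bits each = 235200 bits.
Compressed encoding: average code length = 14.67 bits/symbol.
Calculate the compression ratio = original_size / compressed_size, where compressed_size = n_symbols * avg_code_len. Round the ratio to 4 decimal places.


original_size = n_symbols * orig_bits = 7350 * 32 = 235200 bits
compressed_size = n_symbols * avg_code_len = 7350 * 14.67 = 107824.5 bits
ratio = original_size / compressed_size = 235200 / 107824.5 = 2.1813

Compression ratio = 2.1813


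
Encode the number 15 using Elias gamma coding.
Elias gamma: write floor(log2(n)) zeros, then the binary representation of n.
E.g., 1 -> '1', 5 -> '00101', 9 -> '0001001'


num_bits = floor(log2(15)) + 1 = 4
leading_zeros = num_bits - 1 = 3
binary(15) = 1111

Elias gamma(15) = '000' + '1111' = 0001111 (7 bits)


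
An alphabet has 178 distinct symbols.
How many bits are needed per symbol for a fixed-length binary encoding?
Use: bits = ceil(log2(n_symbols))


log2(178) = 7.4757
Bracket: 2^7 = 128 < 178 <= 2^8 = 256
So ceil(log2(178)) = 8

bits = ceil(log2(178)) = ceil(7.4757) = 8 bits


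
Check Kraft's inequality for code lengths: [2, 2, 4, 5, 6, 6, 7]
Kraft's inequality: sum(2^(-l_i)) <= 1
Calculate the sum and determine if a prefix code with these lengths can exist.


Sum = 2^(-2) + 2^(-2) + 2^(-4) + 2^(-5) + 2^(-6) + 2^(-6) + 2^(-7)
    = 0.25 + 0.25 + 0.0625 + 0.03125 + 0.015625 + 0.015625 + 0.0078125
    = 81/128 = 0.6328125
Since 0.6328125 <= 1, Kraft's inequality IS satisfied.
A prefix code with these lengths CAN exist.

Kraft sum = 0.6328125. Satisfied.


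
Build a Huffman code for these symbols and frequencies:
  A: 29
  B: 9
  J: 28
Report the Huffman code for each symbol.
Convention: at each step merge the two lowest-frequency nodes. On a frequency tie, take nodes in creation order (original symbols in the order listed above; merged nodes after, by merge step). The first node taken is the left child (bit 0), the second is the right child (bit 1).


Huffman tree construction:
Step 1: Merge B(9) + J(28) = 37
Step 2: Merge A(29) + (B+J)(37) = 66
Read each symbol's code off the tree from the root (left child = 0, right child = 1).

Codes:
  A: 0 (length 1)
  B: 10 (length 2)
  J: 11 (length 2)
Average code length: 103/66 = 1.5606 bits/symbol


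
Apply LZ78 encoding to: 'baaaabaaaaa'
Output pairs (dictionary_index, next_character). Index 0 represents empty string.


LZ78 encoding steps:
Dictionary: {0: ''}
Step 1: w='' (idx 0), next='b' -> output (0, 'b'), add 'b' as idx 1
Step 2: w='' (idx 0), next='a' -> output (0, 'a'), add 'a' as idx 2
Step 3: w='a' (idx 2), next='a' -> output (2, 'a'), add 'aa' as idx 3
Step 4: w='a' (idx 2), next='b' -> output (2, 'b'), add 'ab' as idx 4
Step 5: w='aa' (idx 3), next='a' -> output (3, 'a'), add 'aaa' as idx 5
Step 6: w='aa' (idx 3), end of input -> output (3, '')


Encoded: [(0, 'b'), (0, 'a'), (2, 'a'), (2, 'b'), (3, 'a'), (3, '')]


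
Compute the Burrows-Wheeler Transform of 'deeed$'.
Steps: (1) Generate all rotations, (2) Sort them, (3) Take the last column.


Rotations (sorted):
  0: $deeed -> last char: d
  1: d$deee -> last char: e
  2: deeed$ -> last char: $
  3: ed$dee -> last char: e
  4: eed$de -> last char: e
  5: eeed$d -> last char: d


BWT = de$eed


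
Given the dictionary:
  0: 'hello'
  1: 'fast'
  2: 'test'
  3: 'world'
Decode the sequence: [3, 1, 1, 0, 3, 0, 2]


Look up each index in the dictionary:
  3 -> 'world'
  1 -> 'fast'
  1 -> 'fast'
  0 -> 'hello'
  3 -> 'world'
  0 -> 'hello'
  2 -> 'test'

Decoded: "world fast fast hello world hello test"


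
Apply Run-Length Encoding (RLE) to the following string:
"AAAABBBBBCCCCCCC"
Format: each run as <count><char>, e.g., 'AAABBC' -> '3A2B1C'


Scanning runs left to right:
  i=0: run of 'A' x 4 -> '4A'
  i=4: run of 'B' x 5 -> '5B'
  i=9: run of 'C' x 7 -> '7C'

RLE = 4A5B7C


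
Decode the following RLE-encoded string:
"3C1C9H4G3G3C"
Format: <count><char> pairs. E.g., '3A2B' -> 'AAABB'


Expanding each <count><char> pair:
  3C -> 'CCC'
  1C -> 'C'
  9H -> 'HHHHHHHHH'
  4G -> 'GGGG'
  3G -> 'GGG'
  3C -> 'CCC'

Decoded = CCCCHHHHHHHHHGGGGGGGCCC


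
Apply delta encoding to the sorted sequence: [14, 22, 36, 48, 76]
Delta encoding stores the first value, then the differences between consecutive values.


First value: 14
Deltas:
  22 - 14 = 8
  36 - 22 = 14
  48 - 36 = 12
  76 - 48 = 28


Delta encoded: [14, 8, 14, 12, 28]


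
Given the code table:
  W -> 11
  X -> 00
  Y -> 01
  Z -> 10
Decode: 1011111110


Decoding:
10 -> Z
11 -> W
11 -> W
11 -> W
10 -> Z


Result: ZWWWZ


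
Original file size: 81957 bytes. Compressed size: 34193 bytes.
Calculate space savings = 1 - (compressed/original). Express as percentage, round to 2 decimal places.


ratio = compressed/original = 34193/81957 = 0.417207
savings = 1 - ratio = 1 - 0.417207 = 0.582793
as a percentage: 0.582793 * 100 = 58.28%

Space savings = 1 - 34193/81957 = 58.28%


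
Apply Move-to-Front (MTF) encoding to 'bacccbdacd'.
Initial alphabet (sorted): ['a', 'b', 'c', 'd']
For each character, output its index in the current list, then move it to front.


MTF encoding:
'b': index 1 in ['a', 'b', 'c', 'd'] -> ['b', 'a', 'c', 'd']
'a': index 1 in ['b', 'a', 'c', 'd'] -> ['a', 'b', 'c', 'd']
'c': index 2 in ['a', 'b', 'c', 'd'] -> ['c', 'a', 'b', 'd']
'c': index 0 in ['c', 'a', 'b', 'd'] -> ['c', 'a', 'b', 'd']
'c': index 0 in ['c', 'a', 'b', 'd'] -> ['c', 'a', 'b', 'd']
'b': index 2 in ['c', 'a', 'b', 'd'] -> ['b', 'c', 'a', 'd']
'd': index 3 in ['b', 'c', 'a', 'd'] -> ['d', 'b', 'c', 'a']
'a': index 3 in ['d', 'b', 'c', 'a'] -> ['a', 'd', 'b', 'c']
'c': index 3 in ['a', 'd', 'b', 'c'] -> ['c', 'a', 'd', 'b']
'd': index 2 in ['c', 'a', 'd', 'b'] -> ['d', 'c', 'a', 'b']


Output: [1, 1, 2, 0, 0, 2, 3, 3, 3, 2]


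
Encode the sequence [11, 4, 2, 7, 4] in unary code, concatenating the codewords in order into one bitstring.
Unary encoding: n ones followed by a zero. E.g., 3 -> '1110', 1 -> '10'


Encode each number as n ones followed by a terminating 0:
  11 -> 111111111110 (12 bits)
  4 -> 11110 (5 bits)
  2 -> 110 (3 bits)
  7 -> 11111110 (8 bits)
  4 -> 11110 (5 bits)
Total length = 12 + 5 + 3 + 8 + 5 = 33 bits.

Unary([11, 4, 2, 7, 4]) = 111111111110111101101111111011110 (33 bits)


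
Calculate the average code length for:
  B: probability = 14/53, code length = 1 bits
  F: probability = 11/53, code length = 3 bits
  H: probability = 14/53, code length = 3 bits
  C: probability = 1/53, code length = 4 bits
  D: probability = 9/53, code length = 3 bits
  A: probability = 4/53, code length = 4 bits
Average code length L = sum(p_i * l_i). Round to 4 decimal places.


Weighted contributions p_i * l_i:
  B: (14/53) * 1 = 14/53
  F: (11/53) * 3 = 33/53
  H: (14/53) * 3 = 42/53
  C: (1/53) * 4 = 4/53
  D: (9/53) * 3 = 27/53
  A: (4/53) * 4 = 16/53
Sum = (14 + 33 + 42 + 4 + 27 + 16)/53 = 136/53

L = 136/53 = 2.5660 bits/symbol


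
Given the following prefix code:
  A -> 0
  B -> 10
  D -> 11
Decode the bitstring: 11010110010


Decoding step by step:
Bits 11 -> D
Bits 0 -> A
Bits 10 -> B
Bits 11 -> D
Bits 0 -> A
Bits 0 -> A
Bits 10 -> B


Decoded message: DABDAAB


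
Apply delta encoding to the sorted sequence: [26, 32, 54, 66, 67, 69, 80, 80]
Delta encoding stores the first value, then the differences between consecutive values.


First value: 26
Deltas:
  32 - 26 = 6
  54 - 32 = 22
  66 - 54 = 12
  67 - 66 = 1
  69 - 67 = 2
  80 - 69 = 11
  80 - 80 = 0


Delta encoded: [26, 6, 22, 12, 1, 2, 11, 0]


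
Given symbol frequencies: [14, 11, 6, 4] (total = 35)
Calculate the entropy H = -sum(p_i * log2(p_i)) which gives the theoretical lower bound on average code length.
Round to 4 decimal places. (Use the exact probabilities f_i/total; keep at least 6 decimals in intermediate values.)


Per-symbol terms -p_i * log2(p_i) with p_i = f_i/35:
  p = 14/35 = 0.400000: log2(p) = -1.321928, -p*log2(p) = 0.528771
  p = 11/35 = 0.314286: log2(p) = -1.669851, -p*log2(p) = 0.524810
  p = 6/35 = 0.171429: log2(p) = -2.544321, -p*log2(p) = 0.436169
  p = 4/35 = 0.114286: log2(p) = -3.129283, -p*log2(p) = 0.357632
H = 0.528771 + 0.524810 + 0.436169 + 0.357632 = 1.847382

H = 1.8474 bits/symbol


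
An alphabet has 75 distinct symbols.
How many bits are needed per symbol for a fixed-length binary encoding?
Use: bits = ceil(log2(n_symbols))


log2(75) = 6.2288
Bracket: 2^6 = 64 < 75 <= 2^7 = 128
So ceil(log2(75)) = 7

bits = ceil(log2(75)) = ceil(6.2288) = 7 bits


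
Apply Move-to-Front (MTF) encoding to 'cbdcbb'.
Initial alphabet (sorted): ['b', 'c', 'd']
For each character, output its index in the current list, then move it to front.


MTF encoding:
'c': index 1 in ['b', 'c', 'd'] -> ['c', 'b', 'd']
'b': index 1 in ['c', 'b', 'd'] -> ['b', 'c', 'd']
'd': index 2 in ['b', 'c', 'd'] -> ['d', 'b', 'c']
'c': index 2 in ['d', 'b', 'c'] -> ['c', 'd', 'b']
'b': index 2 in ['c', 'd', 'b'] -> ['b', 'c', 'd']
'b': index 0 in ['b', 'c', 'd'] -> ['b', 'c', 'd']


Output: [1, 1, 2, 2, 2, 0]


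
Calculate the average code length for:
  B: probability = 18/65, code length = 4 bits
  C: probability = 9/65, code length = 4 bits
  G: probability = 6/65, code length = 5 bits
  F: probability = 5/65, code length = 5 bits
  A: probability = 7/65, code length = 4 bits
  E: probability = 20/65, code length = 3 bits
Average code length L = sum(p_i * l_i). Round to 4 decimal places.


Weighted contributions p_i * l_i:
  B: (18/65) * 4 = 72/65
  C: (9/65) * 4 = 36/65
  G: (6/65) * 5 = 30/65
  F: (5/65) * 5 = 25/65
  A: (7/65) * 4 = 28/65
  E: (20/65) * 3 = 60/65
Sum = (72 + 36 + 30 + 25 + 28 + 60)/65 = 251/65

L = 251/65 = 3.8615 bits/symbol


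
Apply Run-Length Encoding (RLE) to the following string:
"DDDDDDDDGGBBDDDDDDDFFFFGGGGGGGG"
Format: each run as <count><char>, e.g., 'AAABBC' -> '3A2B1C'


Scanning runs left to right:
  i=0: run of 'D' x 8 -> '8D'
  i=8: run of 'G' x 2 -> '2G'
  i=10: run of 'B' x 2 -> '2B'
  i=12: run of 'D' x 7 -> '7D'
  i=19: run of 'F' x 4 -> '4F'
  i=23: run of 'G' x 8 -> '8G'

RLE = 8D2G2B7D4F8G


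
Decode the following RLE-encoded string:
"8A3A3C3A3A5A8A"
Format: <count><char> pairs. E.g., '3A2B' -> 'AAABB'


Expanding each <count><char> pair:
  8A -> 'AAAAAAAA'
  3A -> 'AAA'
  3C -> 'CCC'
  3A -> 'AAA'
  3A -> 'AAA'
  5A -> 'AAAAA'
  8A -> 'AAAAAAAA'

Decoded = AAAAAAAAAAACCCAAAAAAAAAAAAAAAAAAA


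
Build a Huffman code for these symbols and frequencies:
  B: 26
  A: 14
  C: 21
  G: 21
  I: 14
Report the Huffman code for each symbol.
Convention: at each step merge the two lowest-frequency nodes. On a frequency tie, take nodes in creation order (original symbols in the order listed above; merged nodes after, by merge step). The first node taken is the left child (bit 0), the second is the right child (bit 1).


Huffman tree construction:
Step 1: Merge A(14) + I(14) = 28
Step 2: Merge C(21) + G(21) = 42
Step 3: Merge B(26) + (A+I)(28) = 54
Step 4: Merge (C+G)(42) + (B+(A+I))(54) = 96
Read each symbol's code off the tree from the root (left child = 0, right child = 1).

Codes:
  B: 10 (length 2)
  A: 110 (length 3)
  C: 00 (length 2)
  G: 01 (length 2)
  I: 111 (length 3)
Average code length: 220/96 = 2.2917 bits/symbol


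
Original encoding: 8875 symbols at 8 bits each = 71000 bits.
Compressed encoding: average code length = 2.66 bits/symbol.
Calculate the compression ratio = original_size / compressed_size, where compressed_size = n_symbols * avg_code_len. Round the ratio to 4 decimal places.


original_size = n_symbols * orig_bits = 8875 * 8 = 71000 bits
compressed_size = n_symbols * avg_code_len = 8875 * 2.66 = 23607.5 bits
ratio = original_size / compressed_size = 71000 / 23607.5 = 3.0075

Compression ratio = 3.0075


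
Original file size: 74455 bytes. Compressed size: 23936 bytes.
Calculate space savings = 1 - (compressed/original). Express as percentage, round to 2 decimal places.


ratio = compressed/original = 23936/74455 = 0.321483
savings = 1 - ratio = 1 - 0.321483 = 0.678517
as a percentage: 0.678517 * 100 = 67.85%

Space savings = 1 - 23936/74455 = 67.85%


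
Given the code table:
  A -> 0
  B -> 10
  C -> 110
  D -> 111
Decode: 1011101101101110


Decoding:
10 -> B
111 -> D
0 -> A
110 -> C
110 -> C
111 -> D
0 -> A


Result: BDACCDA


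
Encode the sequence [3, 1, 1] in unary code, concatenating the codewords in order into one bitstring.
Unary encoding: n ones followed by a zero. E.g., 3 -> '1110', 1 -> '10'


Encode each number as n ones followed by a terminating 0:
  3 -> 1110 (4 bits)
  1 -> 10 (2 bits)
  1 -> 10 (2 bits)
Total length = 4 + 2 + 2 = 8 bits.

Unary([3, 1, 1]) = 11101010 (8 bits)


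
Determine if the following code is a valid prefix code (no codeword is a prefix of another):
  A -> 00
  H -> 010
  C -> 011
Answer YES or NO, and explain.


Checking each pair (does one codeword prefix another?):
  A='00' vs H='010': no prefix
  A='00' vs C='011': no prefix
  H='010' vs A='00': no prefix
  H='010' vs C='011': no prefix
  C='011' vs A='00': no prefix
  C='011' vs H='010': no prefix
No violation found over all pairs.

YES -- this is a valid prefix code. No codeword is a prefix of any other codeword.


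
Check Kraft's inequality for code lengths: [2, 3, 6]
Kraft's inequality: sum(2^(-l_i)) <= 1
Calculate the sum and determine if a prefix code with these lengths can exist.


Sum = 2^(-2) + 2^(-3) + 2^(-6)
    = 0.25 + 0.125 + 0.015625
    = 25/64 = 0.390625
Since 0.390625 <= 1, Kraft's inequality IS satisfied.
A prefix code with these lengths CAN exist.

Kraft sum = 0.390625. Satisfied.


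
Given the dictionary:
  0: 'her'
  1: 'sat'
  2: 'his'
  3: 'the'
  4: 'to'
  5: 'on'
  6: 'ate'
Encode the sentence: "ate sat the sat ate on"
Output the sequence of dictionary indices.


Look up each word in the dictionary:
  'ate' -> 6
  'sat' -> 1
  'the' -> 3
  'sat' -> 1
  'ate' -> 6
  'on' -> 5

Encoded: [6, 1, 3, 1, 6, 5]


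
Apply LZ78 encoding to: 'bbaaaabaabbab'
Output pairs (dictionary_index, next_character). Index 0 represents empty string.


LZ78 encoding steps:
Dictionary: {0: ''}
Step 1: w='' (idx 0), next='b' -> output (0, 'b'), add 'b' as idx 1
Step 2: w='b' (idx 1), next='a' -> output (1, 'a'), add 'ba' as idx 2
Step 3: w='' (idx 0), next='a' -> output (0, 'a'), add 'a' as idx 3
Step 4: w='a' (idx 3), next='a' -> output (3, 'a'), add 'aa' as idx 4
Step 5: w='ba' (idx 2), next='a' -> output (2, 'a'), add 'baa' as idx 5
Step 6: w='b' (idx 1), next='b' -> output (1, 'b'), add 'bb' as idx 6
Step 7: w='a' (idx 3), next='b' -> output (3, 'b'), add 'ab' as idx 7


Encoded: [(0, 'b'), (1, 'a'), (0, 'a'), (3, 'a'), (2, 'a'), (1, 'b'), (3, 'b')]


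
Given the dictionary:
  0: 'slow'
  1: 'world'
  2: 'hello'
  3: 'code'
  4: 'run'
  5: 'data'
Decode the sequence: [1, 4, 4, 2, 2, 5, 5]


Look up each index in the dictionary:
  1 -> 'world'
  4 -> 'run'
  4 -> 'run'
  2 -> 'hello'
  2 -> 'hello'
  5 -> 'data'
  5 -> 'data'

Decoded: "world run run hello hello data data"


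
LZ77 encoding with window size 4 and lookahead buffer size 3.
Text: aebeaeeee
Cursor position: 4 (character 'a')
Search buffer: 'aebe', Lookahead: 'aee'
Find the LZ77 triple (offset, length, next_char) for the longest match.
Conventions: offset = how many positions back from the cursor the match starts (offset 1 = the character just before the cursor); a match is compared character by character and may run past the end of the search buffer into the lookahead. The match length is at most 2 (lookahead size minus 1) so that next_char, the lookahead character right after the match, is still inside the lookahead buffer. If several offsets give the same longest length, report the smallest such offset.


Try each offset into the search buffer:
  offset=1 (pos 3, char 'e'): match length 0
  offset=2 (pos 2, char 'b'): match length 0
  offset=3 (pos 1, char 'e'): match length 0
  offset=4 (pos 0, char 'a'): match length 2
Longest match has length 2 at offset 4.
next_char = character at position 4 + 2 = 6 -> 'e'

Best match: offset=4, length=2 (matching 'ae' starting at position 0)
LZ77 triple: (4, 2, 'e')


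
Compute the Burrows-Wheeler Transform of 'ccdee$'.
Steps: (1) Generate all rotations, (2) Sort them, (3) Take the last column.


Rotations (sorted):
  0: $ccdee -> last char: e
  1: ccdee$ -> last char: $
  2: cdee$c -> last char: c
  3: dee$cc -> last char: c
  4: e$ccde -> last char: e
  5: ee$ccd -> last char: d


BWT = e$cced


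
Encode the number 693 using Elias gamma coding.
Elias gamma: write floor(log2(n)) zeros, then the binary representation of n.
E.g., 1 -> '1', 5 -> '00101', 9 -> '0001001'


num_bits = floor(log2(693)) + 1 = 10
leading_zeros = num_bits - 1 = 9
binary(693) = 1010110101

Elias gamma(693) = '000000000' + '1010110101' = 0000000001010110101 (19 bits)


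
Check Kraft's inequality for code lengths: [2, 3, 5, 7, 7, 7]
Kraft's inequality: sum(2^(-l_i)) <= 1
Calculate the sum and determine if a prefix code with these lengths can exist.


Sum = 2^(-2) + 2^(-3) + 2^(-5) + 2^(-7) + 2^(-7) + 2^(-7)
    = 0.25 + 0.125 + 0.03125 + 0.0078125 + 0.0078125 + 0.0078125
    = 55/128 = 0.4296875
Since 0.4296875 <= 1, Kraft's inequality IS satisfied.
A prefix code with these lengths CAN exist.

Kraft sum = 0.4296875. Satisfied.


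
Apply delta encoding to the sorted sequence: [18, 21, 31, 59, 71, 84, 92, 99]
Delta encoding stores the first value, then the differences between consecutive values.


First value: 18
Deltas:
  21 - 18 = 3
  31 - 21 = 10
  59 - 31 = 28
  71 - 59 = 12
  84 - 71 = 13
  92 - 84 = 8
  99 - 92 = 7


Delta encoded: [18, 3, 10, 28, 12, 13, 8, 7]


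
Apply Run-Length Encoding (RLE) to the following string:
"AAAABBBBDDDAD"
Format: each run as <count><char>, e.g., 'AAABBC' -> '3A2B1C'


Scanning runs left to right:
  i=0: run of 'A' x 4 -> '4A'
  i=4: run of 'B' x 4 -> '4B'
  i=8: run of 'D' x 3 -> '3D'
  i=11: run of 'A' x 1 -> '1A'
  i=12: run of 'D' x 1 -> '1D'

RLE = 4A4B3D1A1D


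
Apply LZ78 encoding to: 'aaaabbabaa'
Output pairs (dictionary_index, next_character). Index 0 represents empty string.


LZ78 encoding steps:
Dictionary: {0: ''}
Step 1: w='' (idx 0), next='a' -> output (0, 'a'), add 'a' as idx 1
Step 2: w='a' (idx 1), next='a' -> output (1, 'a'), add 'aa' as idx 2
Step 3: w='a' (idx 1), next='b' -> output (1, 'b'), add 'ab' as idx 3
Step 4: w='' (idx 0), next='b' -> output (0, 'b'), add 'b' as idx 4
Step 5: w='ab' (idx 3), next='a' -> output (3, 'a'), add 'aba' as idx 5
Step 6: w='a' (idx 1), end of input -> output (1, '')


Encoded: [(0, 'a'), (1, 'a'), (1, 'b'), (0, 'b'), (3, 'a'), (1, '')]


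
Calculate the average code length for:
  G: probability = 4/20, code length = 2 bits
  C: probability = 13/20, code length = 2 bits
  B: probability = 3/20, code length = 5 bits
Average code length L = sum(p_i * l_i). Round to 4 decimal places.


Weighted contributions p_i * l_i:
  G: (4/20) * 2 = 8/20
  C: (13/20) * 2 = 26/20
  B: (3/20) * 5 = 15/20
Sum = (8 + 26 + 15)/20 = 49/20

L = 49/20 = 2.4500 bits/symbol


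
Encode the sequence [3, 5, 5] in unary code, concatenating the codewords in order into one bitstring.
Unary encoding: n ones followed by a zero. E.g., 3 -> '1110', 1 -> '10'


Encode each number as n ones followed by a terminating 0:
  3 -> 1110 (4 bits)
  5 -> 111110 (6 bits)
  5 -> 111110 (6 bits)
Total length = 4 + 6 + 6 = 16 bits.

Unary([3, 5, 5]) = 1110111110111110 (16 bits)


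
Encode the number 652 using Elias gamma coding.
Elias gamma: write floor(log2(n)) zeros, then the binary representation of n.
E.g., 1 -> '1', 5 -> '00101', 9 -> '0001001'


num_bits = floor(log2(652)) + 1 = 10
leading_zeros = num_bits - 1 = 9
binary(652) = 1010001100

Elias gamma(652) = '000000000' + '1010001100' = 0000000001010001100 (19 bits)


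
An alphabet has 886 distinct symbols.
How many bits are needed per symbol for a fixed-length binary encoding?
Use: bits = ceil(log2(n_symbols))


log2(886) = 9.7912
Bracket: 2^9 = 512 < 886 <= 2^10 = 1024
So ceil(log2(886)) = 10

bits = ceil(log2(886)) = ceil(9.7912) = 10 bits


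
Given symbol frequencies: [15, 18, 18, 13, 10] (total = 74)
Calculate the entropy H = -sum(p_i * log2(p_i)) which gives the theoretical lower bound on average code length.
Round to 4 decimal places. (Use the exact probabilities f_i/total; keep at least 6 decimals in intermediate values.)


Per-symbol terms -p_i * log2(p_i) with p_i = f_i/74:
  p = 15/74 = 0.202703: log2(p) = -2.302563, -p*log2(p) = 0.466736
  p = 18/74 = 0.243243: log2(p) = -2.039528, -p*log2(p) = 0.496101
  p = 18/74 = 0.243243: log2(p) = -2.039528, -p*log2(p) = 0.496101
  p = 13/74 = 0.175676: log2(p) = -2.509014, -p*log2(p) = 0.440773
  p = 10/74 = 0.135135: log2(p) = -2.887525, -p*log2(p) = 0.390206
H = 0.466736 + 0.496101 + 0.496101 + 0.440773 + 0.390206 = 2.289917

H = 2.2899 bits/symbol


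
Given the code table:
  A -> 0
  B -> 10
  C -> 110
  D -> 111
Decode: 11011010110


Decoding:
110 -> C
110 -> C
10 -> B
110 -> C


Result: CCBC


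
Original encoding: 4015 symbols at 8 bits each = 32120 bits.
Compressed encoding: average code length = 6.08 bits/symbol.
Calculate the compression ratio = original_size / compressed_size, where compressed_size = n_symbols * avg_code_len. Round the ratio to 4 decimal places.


original_size = n_symbols * orig_bits = 4015 * 8 = 32120 bits
compressed_size = n_symbols * avg_code_len = 4015 * 6.08 = 24411.2 bits
ratio = original_size / compressed_size = 32120 / 24411.2 = 1.3158

Compression ratio = 1.3158


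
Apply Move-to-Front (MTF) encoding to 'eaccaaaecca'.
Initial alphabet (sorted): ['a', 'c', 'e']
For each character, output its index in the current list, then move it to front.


MTF encoding:
'e': index 2 in ['a', 'c', 'e'] -> ['e', 'a', 'c']
'a': index 1 in ['e', 'a', 'c'] -> ['a', 'e', 'c']
'c': index 2 in ['a', 'e', 'c'] -> ['c', 'a', 'e']
'c': index 0 in ['c', 'a', 'e'] -> ['c', 'a', 'e']
'a': index 1 in ['c', 'a', 'e'] -> ['a', 'c', 'e']
'a': index 0 in ['a', 'c', 'e'] -> ['a', 'c', 'e']
'a': index 0 in ['a', 'c', 'e'] -> ['a', 'c', 'e']
'e': index 2 in ['a', 'c', 'e'] -> ['e', 'a', 'c']
'c': index 2 in ['e', 'a', 'c'] -> ['c', 'e', 'a']
'c': index 0 in ['c', 'e', 'a'] -> ['c', 'e', 'a']
'a': index 2 in ['c', 'e', 'a'] -> ['a', 'c', 'e']


Output: [2, 1, 2, 0, 1, 0, 0, 2, 2, 0, 2]


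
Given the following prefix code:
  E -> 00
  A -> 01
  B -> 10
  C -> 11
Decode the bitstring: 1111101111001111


Decoding step by step:
Bits 11 -> C
Bits 11 -> C
Bits 10 -> B
Bits 11 -> C
Bits 11 -> C
Bits 00 -> E
Bits 11 -> C
Bits 11 -> C


Decoded message: CCBCCECC


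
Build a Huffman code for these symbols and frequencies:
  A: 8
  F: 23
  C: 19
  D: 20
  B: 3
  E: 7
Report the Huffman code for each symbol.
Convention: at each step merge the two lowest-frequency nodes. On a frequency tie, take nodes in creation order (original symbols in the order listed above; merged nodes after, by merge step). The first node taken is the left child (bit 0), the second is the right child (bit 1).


Huffman tree construction:
Step 1: Merge B(3) + E(7) = 10
Step 2: Merge A(8) + (B+E)(10) = 18
Step 3: Merge (A+(B+E))(18) + C(19) = 37
Step 4: Merge D(20) + F(23) = 43
Step 5: Merge ((A+(B+E))+C)(37) + (D+F)(43) = 80
Read each symbol's code off the tree from the root (left child = 0, right child = 1).

Codes:
  A: 000 (length 3)
  F: 11 (length 2)
  C: 01 (length 2)
  D: 10 (length 2)
  B: 0010 (length 4)
  E: 0011 (length 4)
Average code length: 188/80 = 2.3500 bits/symbol


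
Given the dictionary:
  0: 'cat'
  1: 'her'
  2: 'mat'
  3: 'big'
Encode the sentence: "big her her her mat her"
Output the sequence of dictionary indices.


Look up each word in the dictionary:
  'big' -> 3
  'her' -> 1
  'her' -> 1
  'her' -> 1
  'mat' -> 2
  'her' -> 1

Encoded: [3, 1, 1, 1, 2, 1]


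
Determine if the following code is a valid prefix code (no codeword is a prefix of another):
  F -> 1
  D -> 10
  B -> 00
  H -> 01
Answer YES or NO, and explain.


Checking each pair (does one codeword prefix another?):
  F='1' vs D='10': prefix -- VIOLATION

NO -- this is NOT a valid prefix code. F (1) is a prefix of D (10).


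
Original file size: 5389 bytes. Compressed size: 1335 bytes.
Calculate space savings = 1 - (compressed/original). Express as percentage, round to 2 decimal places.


ratio = compressed/original = 1335/5389 = 0.247727
savings = 1 - ratio = 1 - 0.247727 = 0.752273
as a percentage: 0.752273 * 100 = 75.23%

Space savings = 1 - 1335/5389 = 75.23%


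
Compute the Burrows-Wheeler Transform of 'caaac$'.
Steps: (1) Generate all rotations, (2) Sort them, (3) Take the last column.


Rotations (sorted):
  0: $caaac -> last char: c
  1: aaac$c -> last char: c
  2: aac$ca -> last char: a
  3: ac$caa -> last char: a
  4: c$caaa -> last char: a
  5: caaac$ -> last char: $


BWT = ccaaa$


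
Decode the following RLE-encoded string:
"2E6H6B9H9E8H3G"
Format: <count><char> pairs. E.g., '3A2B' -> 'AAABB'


Expanding each <count><char> pair:
  2E -> 'EE'
  6H -> 'HHHHHH'
  6B -> 'BBBBBB'
  9H -> 'HHHHHHHHH'
  9E -> 'EEEEEEEEE'
  8H -> 'HHHHHHHH'
  3G -> 'GGG'

Decoded = EEHHHHHHBBBBBBHHHHHHHHHEEEEEEEEEHHHHHHHHGGG


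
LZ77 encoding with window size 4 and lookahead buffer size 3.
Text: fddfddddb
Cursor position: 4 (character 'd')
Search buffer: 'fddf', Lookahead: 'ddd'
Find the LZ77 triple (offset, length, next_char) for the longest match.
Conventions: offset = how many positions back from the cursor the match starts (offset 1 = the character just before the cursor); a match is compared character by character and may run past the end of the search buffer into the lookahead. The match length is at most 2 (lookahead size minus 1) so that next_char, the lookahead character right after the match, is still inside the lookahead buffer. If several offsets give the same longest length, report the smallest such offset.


Try each offset into the search buffer:
  offset=1 (pos 3, char 'f'): match length 0
  offset=2 (pos 2, char 'd'): match length 1
  offset=3 (pos 1, char 'd'): match length 2
  offset=4 (pos 0, char 'f'): match length 0
Longest match has length 2 at offset 3.
next_char = character at position 4 + 2 = 6 -> 'd'

Best match: offset=3, length=2 (matching 'dd' starting at position 1)
LZ77 triple: (3, 2, 'd')


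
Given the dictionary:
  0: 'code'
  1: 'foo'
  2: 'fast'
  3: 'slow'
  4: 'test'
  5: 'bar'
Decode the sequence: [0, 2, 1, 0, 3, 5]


Look up each index in the dictionary:
  0 -> 'code'
  2 -> 'fast'
  1 -> 'foo'
  0 -> 'code'
  3 -> 'slow'
  5 -> 'bar'

Decoded: "code fast foo code slow bar"


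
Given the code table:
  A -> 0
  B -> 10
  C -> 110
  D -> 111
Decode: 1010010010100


Decoding:
10 -> B
10 -> B
0 -> A
10 -> B
0 -> A
10 -> B
10 -> B
0 -> A


Result: BBABABBA


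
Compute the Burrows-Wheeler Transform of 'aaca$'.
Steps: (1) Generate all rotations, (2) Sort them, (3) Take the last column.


Rotations (sorted):
  0: $aaca -> last char: a
  1: a$aac -> last char: c
  2: aaca$ -> last char: $
  3: aca$a -> last char: a
  4: ca$aa -> last char: a


BWT = ac$aa


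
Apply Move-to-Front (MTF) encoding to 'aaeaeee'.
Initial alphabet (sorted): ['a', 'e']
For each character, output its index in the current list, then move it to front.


MTF encoding:
'a': index 0 in ['a', 'e'] -> ['a', 'e']
'a': index 0 in ['a', 'e'] -> ['a', 'e']
'e': index 1 in ['a', 'e'] -> ['e', 'a']
'a': index 1 in ['e', 'a'] -> ['a', 'e']
'e': index 1 in ['a', 'e'] -> ['e', 'a']
'e': index 0 in ['e', 'a'] -> ['e', 'a']
'e': index 0 in ['e', 'a'] -> ['e', 'a']


Output: [0, 0, 1, 1, 1, 0, 0]


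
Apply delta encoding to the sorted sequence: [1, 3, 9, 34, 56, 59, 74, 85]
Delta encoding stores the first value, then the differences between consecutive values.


First value: 1
Deltas:
  3 - 1 = 2
  9 - 3 = 6
  34 - 9 = 25
  56 - 34 = 22
  59 - 56 = 3
  74 - 59 = 15
  85 - 74 = 11


Delta encoded: [1, 2, 6, 25, 22, 3, 15, 11]


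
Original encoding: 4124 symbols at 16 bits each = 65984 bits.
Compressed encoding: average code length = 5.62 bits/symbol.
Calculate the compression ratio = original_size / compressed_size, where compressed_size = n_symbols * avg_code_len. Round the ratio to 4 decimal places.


original_size = n_symbols * orig_bits = 4124 * 16 = 65984 bits
compressed_size = n_symbols * avg_code_len = 4124 * 5.62 = 23176.88 bits
ratio = original_size / compressed_size = 65984 / 23176.88 = 2.847

Compression ratio = 2.847


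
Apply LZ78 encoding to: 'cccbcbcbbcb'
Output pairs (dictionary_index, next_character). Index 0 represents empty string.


LZ78 encoding steps:
Dictionary: {0: ''}
Step 1: w='' (idx 0), next='c' -> output (0, 'c'), add 'c' as idx 1
Step 2: w='c' (idx 1), next='c' -> output (1, 'c'), add 'cc' as idx 2
Step 3: w='' (idx 0), next='b' -> output (0, 'b'), add 'b' as idx 3
Step 4: w='c' (idx 1), next='b' -> output (1, 'b'), add 'cb' as idx 4
Step 5: w='cb' (idx 4), next='b' -> output (4, 'b'), add 'cbb' as idx 5
Step 6: w='cb' (idx 4), end of input -> output (4, '')


Encoded: [(0, 'c'), (1, 'c'), (0, 'b'), (1, 'b'), (4, 'b'), (4, '')]
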